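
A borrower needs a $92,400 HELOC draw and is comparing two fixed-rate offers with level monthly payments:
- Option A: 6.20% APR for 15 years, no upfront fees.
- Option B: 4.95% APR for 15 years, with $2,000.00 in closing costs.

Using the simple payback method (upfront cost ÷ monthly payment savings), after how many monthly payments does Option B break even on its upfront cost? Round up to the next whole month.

33 months

Option A: at 6.20% the monthly rate is 0.0051667, so the payment is 92,400 × 0.0051667 / (1 − 1.0051667^−180) = $789.74.
Option B: at 4.95% the monthly rate is 0.0041250, so the payment is 92,400 × 0.0041250 / (1 − 1.0041250^−180) = $728.29.
Monthly savings = $789.74 − $728.29 = $61.45.
Break-even = $2,000.00 / $61.45 = 32.55 → 33 months.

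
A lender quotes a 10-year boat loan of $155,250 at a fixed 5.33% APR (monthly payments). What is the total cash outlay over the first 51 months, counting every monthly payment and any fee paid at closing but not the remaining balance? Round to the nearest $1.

$85,263

At 5.33% the monthly rate is 0.0044417, so the payment is 155,250 × 0.0044417 / (1 − 1.0044417^−120) = $1,671.82.
Total outlay = 51 × $1,671.82 = $85,262.82.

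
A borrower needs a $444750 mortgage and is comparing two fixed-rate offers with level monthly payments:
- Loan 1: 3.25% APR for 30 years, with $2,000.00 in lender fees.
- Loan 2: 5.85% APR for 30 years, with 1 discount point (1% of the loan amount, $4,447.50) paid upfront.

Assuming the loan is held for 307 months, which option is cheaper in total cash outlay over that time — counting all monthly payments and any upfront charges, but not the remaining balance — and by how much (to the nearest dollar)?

Loan 1 by $213,719

Loan 1: at 3.25% the monthly rate is 0.0027083, so the payment is 444,750 × 0.0027083 / (1 − 1.0027083^−360) = $1,935.58.
Loan 2: monthly rate = 5.85%/12 = 0.0048750; payment = 444,750 × 0.0048750 / (1 − (1+0.0048750)^−360) = $2,623.76.
Over 307 months: Loan 1 costs 307 × $1,935.58 + $2,000.00 = $596,223.06; Loan 2 costs 307 × $2,623.76 + $4,447.50 = $809,941.82.
Loan 1 is cheaper by $809,941.82 − $596,223.06 = $213,718.76.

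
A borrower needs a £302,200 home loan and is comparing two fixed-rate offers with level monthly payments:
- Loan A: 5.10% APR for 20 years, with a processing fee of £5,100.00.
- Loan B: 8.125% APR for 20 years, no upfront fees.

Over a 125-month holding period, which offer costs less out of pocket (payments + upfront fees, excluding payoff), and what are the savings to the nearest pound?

Loan A by £62,420

Loan A: at 5.10% the monthly rate is 0.0042500, so the payment is 302,200 × 0.0042500 / (1 − 1.0042500^−240) = £2,011.12.
Loan B: at 8.125% the monthly rate is 0.0067708, so the payment is 302,200 × 0.0067708 / (1 − 1.0067708^−240) = £2,551.28.
Over 125 months: Loan A costs 125 × £2,011.12 + £5,100.00 = £256,490.00; Loan B costs 125 × £2,551.28 = £318,910.00.
Loan A is cheaper by £318,910.00 − £256,490.00 = £62,420.00.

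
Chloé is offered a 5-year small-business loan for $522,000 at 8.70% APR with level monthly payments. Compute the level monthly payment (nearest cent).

Monthly rate = 8.7%/12 = 0.0072500; payment = 522,000 × 0.0072500 / (1 − (1+0.0072500)^−60) = $10,760.02.

$10,760.02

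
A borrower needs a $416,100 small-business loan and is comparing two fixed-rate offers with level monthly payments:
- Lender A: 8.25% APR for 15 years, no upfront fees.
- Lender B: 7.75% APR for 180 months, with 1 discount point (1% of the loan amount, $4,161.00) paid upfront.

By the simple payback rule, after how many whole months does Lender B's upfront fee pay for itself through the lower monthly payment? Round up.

Lender A: at 8.25% the monthly rate is 0.0068750, so the payment is 416,100 × 0.0068750 / (1 − 1.0068750^−180) = $4,036.75.
Lender B: monthly rate = 7.75%/12 = 0.0064583; payment = 416,100 × 0.0064583 / (1 − (1+0.0064583)^−180) = $3,916.65.
Monthly savings = $4,036.75 − $3,916.65 = $120.10.
Break-even = $4,161.00 / $120.10 = 34.65 → 35 months.

35 months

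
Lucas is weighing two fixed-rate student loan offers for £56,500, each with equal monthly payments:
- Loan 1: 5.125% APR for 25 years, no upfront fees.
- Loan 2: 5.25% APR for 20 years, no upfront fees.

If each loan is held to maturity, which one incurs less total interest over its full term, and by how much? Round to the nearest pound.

Loan 1: at 5.125% the monthly rate is 0.0042708, so the payment is 56,500 × 0.0042708 / (1 − 1.0042708^−300) = £334.42.
Total interest on Loan 1 = 300 × £334.42 − £56,500 = £43,826.00.
Loan 2: monthly rate = 5.25%/12 = 0.0043750; payment = 56,500 × 0.0043750 / (1 − (1+0.0043750)^−240) = £380.72.
Total interest on Loan 2 = 240 × £380.72 − £56,500 = £34,872.80.
Loan 2 is lower by £8,953.20.

Loan 2 by £8,953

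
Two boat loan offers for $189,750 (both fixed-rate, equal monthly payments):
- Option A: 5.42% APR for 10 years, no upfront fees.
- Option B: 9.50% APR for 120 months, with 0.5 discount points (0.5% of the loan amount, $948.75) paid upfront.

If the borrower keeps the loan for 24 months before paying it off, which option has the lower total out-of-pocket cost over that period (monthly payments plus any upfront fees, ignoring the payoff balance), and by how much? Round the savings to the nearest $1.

Option A: monthly rate = 5.42%/12 = 0.0045167; payment = 189,750 × 0.0045167 / (1 − (1+0.0045167)^−120) = $2,051.77.
Option B: at 9.50% the monthly rate is 0.0079167, so the payment is 189,750 × 0.0079167 / (1 − 1.0079167^−120) = $2,455.32.
Over 24 months: Option A costs 24 × $2,051.77 = $49,242.48; Option B costs 24 × $2,455.32 + $948.75 = $59,876.43.
Option A is cheaper by $59,876.43 − $49,242.48 = $10,633.95.

Option A by $10,634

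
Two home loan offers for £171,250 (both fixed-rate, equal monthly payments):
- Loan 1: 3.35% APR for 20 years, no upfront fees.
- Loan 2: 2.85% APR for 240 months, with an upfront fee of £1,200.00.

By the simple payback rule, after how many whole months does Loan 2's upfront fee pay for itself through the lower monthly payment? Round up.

Loan 1: at 3.35% the monthly rate is 0.0027917, so the payment is 171,250 × 0.0027917 / (1 − 1.0027917^−240) = £980.03.
Loan 2: monthly rate = 2.85%/12 = 0.0023750; payment = 171,250 × 0.0023750 / (1 − (1+0.0023750)^−240) = £936.94.
Monthly savings = £980.03 − £936.94 = £43.09.
Break-even = £1,200.00 / £43.09 = 27.85 → 28 months.

28 months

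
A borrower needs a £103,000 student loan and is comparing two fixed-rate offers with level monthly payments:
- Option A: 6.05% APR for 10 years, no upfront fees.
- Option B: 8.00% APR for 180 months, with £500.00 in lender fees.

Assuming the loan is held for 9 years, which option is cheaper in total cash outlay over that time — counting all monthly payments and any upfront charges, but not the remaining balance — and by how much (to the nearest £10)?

Option B by £16,970

Option A: at 6.05% the monthly rate is 0.0050417, so the payment is 103,000 × 0.0050417 / (1 − 1.0050417^−120) = £1,146.10.
Option B: at 8.00% the monthly rate is 0.0066667, so the payment is 103,000 × 0.0066667 / (1 − 1.0066667^−180) = £984.32.
Over 108 months: Option A costs 108 × £1,146.10 = £123,778.80; Option B costs 108 × £984.32 + £500.00 = £106,806.56.
Option B is cheaper by £123,778.80 − £106,806.56 = £16,972.24.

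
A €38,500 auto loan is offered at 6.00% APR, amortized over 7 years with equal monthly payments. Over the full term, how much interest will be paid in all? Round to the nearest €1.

Monthly rate = 6%/12 = 0.0050000; payment = 38,500 × 0.0050000 / (1 − (1+0.0050000)^−84) = €562.43.
Total paid = 84 × €562.43 = €47,244.12; interest = €47,244.12 − €38,500 = €8,744.12.

€8,744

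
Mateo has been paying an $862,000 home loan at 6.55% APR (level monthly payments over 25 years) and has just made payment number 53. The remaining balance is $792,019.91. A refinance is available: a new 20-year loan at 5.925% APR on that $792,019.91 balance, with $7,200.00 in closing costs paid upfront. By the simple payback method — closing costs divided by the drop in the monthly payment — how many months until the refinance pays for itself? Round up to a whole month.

35 months

Current payment = 862,000 × 6.55%/12 / (1 − (1+0.0054583)^−300) = $5,847.25.
Refinanced payment = 792,019.91 × 0.0049375 / (1 − (1+0.0049375)^−240) = $5,640.06.
Monthly savings = $5,847.25 − $5,640.06 = $207.19.
Break-even = $7,200.00 / $207.19 = 34.75 → 35 months.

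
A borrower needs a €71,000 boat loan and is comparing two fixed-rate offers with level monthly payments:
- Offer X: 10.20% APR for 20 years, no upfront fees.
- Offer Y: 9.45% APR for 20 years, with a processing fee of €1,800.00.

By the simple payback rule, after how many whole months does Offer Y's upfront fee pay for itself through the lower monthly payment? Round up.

52 months

Offer X: at 10.20% the monthly rate is 0.0085000, so the payment is 71,000 × 0.0085000 / (1 − 1.0085000^−240) = €694.60.
Offer Y: monthly rate = 9.45%/12 = 0.0078750; payment = 71,000 × 0.0078750 / (1 − (1+0.0078750)^−240) = €659.50.
Monthly savings = €694.60 − €659.50 = €35.10.
Break-even = €1,800.00 / €35.10 = 51.28 → 52 months.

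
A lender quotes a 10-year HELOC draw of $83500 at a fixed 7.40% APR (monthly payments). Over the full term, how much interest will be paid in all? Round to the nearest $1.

At 7.40% the monthly rate is 0.0061667, so the payment is 83,500 × 0.0061667 / (1 − 1.0061667^−120) = $986.81.
Total paid = 120 × $986.81 = $118,417.20; interest = $118,417.20 − $83,500 = $34,917.20.

$34,917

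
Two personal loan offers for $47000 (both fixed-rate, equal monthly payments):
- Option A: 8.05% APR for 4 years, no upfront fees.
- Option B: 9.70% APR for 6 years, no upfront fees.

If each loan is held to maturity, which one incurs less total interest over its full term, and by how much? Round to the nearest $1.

Option A: monthly rate = 8.05%/12 = 0.0067083; payment = 47,000 × 0.0067083 / (1 − (1+0.0067083)^−48) = $1,148.51.
Total interest on Option A = 48 × $1,148.51 − $47,000 = $8,128.48.
Option B: at 9.70% the monthly rate is 0.0080833, so the payment is 47,000 × 0.0080833 / (1 − 1.0080833^−72) = $863.62.
Total interest on Option B = 72 × $863.62 − $47,000 = $15,180.64.
Option A is lower by $7,052.16.

Option A by $7,052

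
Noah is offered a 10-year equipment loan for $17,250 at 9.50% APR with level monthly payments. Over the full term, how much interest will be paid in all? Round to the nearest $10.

$9,540

At 9.50% the monthly rate is 0.0079167, so the payment is 17,250 × 0.0079167 / (1 − 1.0079167^−120) = $223.21.
Total paid = 120 × $223.21 = $26,785.20; interest = $26,785.20 − $17,250 = $9,535.20.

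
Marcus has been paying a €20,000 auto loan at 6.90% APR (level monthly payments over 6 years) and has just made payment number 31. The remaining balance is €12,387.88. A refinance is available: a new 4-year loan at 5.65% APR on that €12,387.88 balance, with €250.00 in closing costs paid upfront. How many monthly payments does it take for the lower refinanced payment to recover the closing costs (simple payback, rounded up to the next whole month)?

Current payment = 20,000 × 6.9%/12 / (1 − (1+0.0057500)^−72) = €340.02.
Refinanced payment = 12,387.88 × 0.0047083 / (1 − (1+0.0047083)^−48) = €288.95.
Monthly savings = €340.02 − €288.95 = €51.07.
Break-even = €250.00 / €51.07 = 4.90 → 5 months.

5 months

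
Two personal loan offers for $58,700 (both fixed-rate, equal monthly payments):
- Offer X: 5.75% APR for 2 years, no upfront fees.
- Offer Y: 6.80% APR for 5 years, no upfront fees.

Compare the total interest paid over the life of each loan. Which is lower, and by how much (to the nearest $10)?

Offer X: monthly rate = 5.75%/12 = 0.0047917; payment = 58,700 × 0.0047917 / (1 − (1+0.0047917)^−24) = $2,595.01.
Total interest on Offer X = 24 × $2,595.01 − $58,700 = $3,580.24.
Offer Y: monthly rate = 6.8%/12 = 0.0056667; payment = 58,700 × 0.0056667 / (1 − (1+0.0056667)^−60) = $1,156.80.
Total interest on Offer Y = 60 × $1,156.80 − $58,700 = $10,708.00.
Offer X is lower by $7,127.76.

Offer X by $7,130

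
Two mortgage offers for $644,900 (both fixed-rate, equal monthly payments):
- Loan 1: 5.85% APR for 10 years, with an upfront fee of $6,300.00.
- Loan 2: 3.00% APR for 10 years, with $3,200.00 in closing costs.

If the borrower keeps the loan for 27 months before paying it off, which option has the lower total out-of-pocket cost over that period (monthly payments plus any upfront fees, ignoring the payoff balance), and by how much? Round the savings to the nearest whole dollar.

Loan 2 by $26,969

Loan 1: at 5.85% the monthly rate is 0.0048750, so the payment is 644,900 × 0.0048750 / (1 − 1.0048750^−120) = $7,111.23.
Loan 2: at 3.00% the monthly rate is 0.0025000, so the payment is 644,900 × 0.0025000 / (1 − 1.0025000^−120) = $6,227.20.
Over 27 months: Loan 1 costs 27 × $7,111.23 + $6,300.00 = $198,303.21; Loan 2 costs 27 × $6,227.20 + $3,200.00 = $171,334.40.
Loan 2 is cheaper by $198,303.21 − $171,334.40 = $26,968.81.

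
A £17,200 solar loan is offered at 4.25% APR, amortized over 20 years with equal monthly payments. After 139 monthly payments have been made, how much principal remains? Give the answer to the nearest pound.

£9,030

With monthly rate i = 4.25%/12 = 0.0035417, the balance after k of n payments is P · [(1+i)^n − (1+i)^k] / [(1+i)^n − 1].
(1+0.0035417)^240 = 2.33613613 and (1+0.0035417)^139 = 1.63463895, so the balance is 17,200 × (2.33613613 − 1.63463895) / (2.33613613 − 1) = £9,030.33.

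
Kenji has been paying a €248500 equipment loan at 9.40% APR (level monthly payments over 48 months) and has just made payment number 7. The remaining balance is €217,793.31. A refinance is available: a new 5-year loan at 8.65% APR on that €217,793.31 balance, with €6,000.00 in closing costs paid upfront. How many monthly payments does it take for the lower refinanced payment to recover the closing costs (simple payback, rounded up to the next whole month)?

4 months

Current payment = 248,500 × 9.4%/12 / (1 − (1+0.0078333)^−48) = €6,231.24.
Refinanced payment = 217,793.31 × 0.0072083 / (1 − (1+0.0072083)^−60) = €4,484.13.
Monthly savings = €6,231.24 − €4,484.13 = €1,747.11.
Break-even = €6,000.00 / €1,747.11 = 3.43 → 4 months.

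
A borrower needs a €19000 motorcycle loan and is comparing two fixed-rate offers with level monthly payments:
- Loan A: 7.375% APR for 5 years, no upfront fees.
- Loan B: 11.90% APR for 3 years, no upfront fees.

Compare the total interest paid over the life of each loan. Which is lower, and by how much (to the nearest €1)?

Loan B by €90

Loan A: monthly rate = 7.375%/12 = 0.0061458; payment = 19,000 × 0.0061458 / (1 − (1+0.0061458)^−60) = €379.59.
Total interest on Loan A = 60 × €379.59 − €19,000 = €3,775.40.
Loan B: at 11.90% the monthly rate is 0.0099167, so the payment is 19,000 × 0.0099167 / (1 − 1.0099167^−36) = €630.16.
Total interest on Loan B = 36 × €630.16 − €19,000 = €3,685.76.
Loan B is lower by €89.64.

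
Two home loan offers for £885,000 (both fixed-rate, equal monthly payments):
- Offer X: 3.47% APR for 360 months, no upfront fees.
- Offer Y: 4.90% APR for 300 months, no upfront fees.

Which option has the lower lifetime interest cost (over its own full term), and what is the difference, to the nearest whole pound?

Offer X by £111,331

Offer X: at 3.47% the monthly rate is 0.0028917, so the payment is 885,000 × 0.0028917 / (1 − 1.0028917^−360) = £3,959.24.
Total interest on Offer X = 360 × £3,959.24 − £885,000 = £540,326.40.
Offer Y: at 4.90% the monthly rate is 0.0040833, so the payment is 885,000 × 0.0040833 / (1 − 1.0040833^−300) = £5,122.19.
Total interest on Offer Y = 300 × £5,122.19 − £885,000 = £651,657.00.
Offer X is lower by £111,330.60.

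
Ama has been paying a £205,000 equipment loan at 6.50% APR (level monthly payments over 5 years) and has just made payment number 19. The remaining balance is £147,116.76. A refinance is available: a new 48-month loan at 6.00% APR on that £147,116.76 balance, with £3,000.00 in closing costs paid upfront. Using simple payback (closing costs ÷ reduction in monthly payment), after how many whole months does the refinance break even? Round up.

Current payment = 205,000 × 6.5%/12 / (1 − (1+0.0054167)^−60) = £4,011.06.
Refinanced payment = 147,116.76 × 0.0050000 / (1 − (1+0.0050000)^−48) = £3,455.04.
Monthly savings = £4,011.06 − £3,455.04 = £556.02.
Break-even = £3,000.00 / £556.02 = 5.40 → 6 months.

6 months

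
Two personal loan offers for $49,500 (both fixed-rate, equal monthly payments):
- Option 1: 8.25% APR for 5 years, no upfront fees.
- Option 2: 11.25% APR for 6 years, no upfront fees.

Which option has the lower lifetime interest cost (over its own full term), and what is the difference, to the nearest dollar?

Option 1: at 8.25% the monthly rate is 0.0068750, so the payment is 49,500 × 0.0068750 / (1 − 1.0068750^−60) = $1,009.61.
Total interest on Option 1 = 60 × $1,009.61 − $49,500 = $11,076.60.
Option 2: monthly rate = 11.25%/12 = 0.0093750; payment = 49,500 × 0.0093750 / (1 − (1+0.0093750)^−72) = $948.54.
Total interest on Option 2 = 72 × $948.54 − $49,500 = $18,794.88.
Option 1 is lower by $7,718.28.

Option 1 by $7,718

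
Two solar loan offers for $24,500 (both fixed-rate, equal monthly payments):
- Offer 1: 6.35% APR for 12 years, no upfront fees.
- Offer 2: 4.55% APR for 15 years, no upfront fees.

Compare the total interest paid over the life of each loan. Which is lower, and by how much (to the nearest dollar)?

Offer 2 by $1,221

Offer 1: at 6.35% the monthly rate is 0.0052917, so the payment is 24,500 × 0.0052917 / (1 − 1.0052917^−144) = $243.54.
Total interest on Offer 1 = 144 × $243.54 − $24,500 = $10,569.76.
Offer 2: at 4.55% the monthly rate is 0.0037917, so the payment is 24,500 × 0.0037917 / (1 − 1.0037917^−180) = $188.05.
Total interest on Offer 2 = 180 × $188.05 − $24,500 = $9,349.00.
Offer 2 is lower by $1,220.76.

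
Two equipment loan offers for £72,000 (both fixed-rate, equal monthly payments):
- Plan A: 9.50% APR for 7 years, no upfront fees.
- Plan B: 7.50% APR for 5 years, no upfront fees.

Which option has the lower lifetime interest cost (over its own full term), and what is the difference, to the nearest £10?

Plan A: monthly rate = 9.5%/12 = 0.0079167; payment = 72,000 × 0.0079167 / (1 − (1+0.0079167)^−84) = £1,176.77.
Total interest on Plan A = 84 × £1,176.77 − £72,000 = £26,848.68.
Plan B: at 7.50% the monthly rate is 0.0062500, so the payment is 72,000 × 0.0062500 / (1 − 1.0062500^−60) = £1,442.73.
Total interest on Plan B = 60 × £1,442.73 − £72,000 = £14,563.80.
Plan B is lower by £12,284.88.

Plan B by £12,280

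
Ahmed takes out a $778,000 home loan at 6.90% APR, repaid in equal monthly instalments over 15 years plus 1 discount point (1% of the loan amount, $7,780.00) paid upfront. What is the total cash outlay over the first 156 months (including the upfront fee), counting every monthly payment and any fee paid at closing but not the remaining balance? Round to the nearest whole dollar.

$1,091,896

At 6.90% the monthly rate is 0.0057500, so the payment is 778,000 × 0.0057500 / (1 − 1.0057500^−180) = $6,949.46.
Total outlay = 156 × $6,949.46 + $7,780.00 = $1,091,895.76.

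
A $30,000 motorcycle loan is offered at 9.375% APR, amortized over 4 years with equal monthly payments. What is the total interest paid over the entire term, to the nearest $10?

$6,090

Monthly rate = 9.375%/12 = 0.0078125; payment = 30,000 × 0.0078125 / (1 − (1+0.0078125)^−48) = $751.90.
Total paid = 48 × $751.90 = $36,091.20; interest = $36,091.20 − $30,000 = $6,091.20.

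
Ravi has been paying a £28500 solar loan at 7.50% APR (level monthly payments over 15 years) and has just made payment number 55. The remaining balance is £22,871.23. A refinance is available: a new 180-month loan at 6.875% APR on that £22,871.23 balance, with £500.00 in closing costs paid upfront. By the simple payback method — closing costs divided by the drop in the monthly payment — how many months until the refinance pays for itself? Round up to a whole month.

9 months

Current payment = 28,500 × 7.5%/12 / (1 − (1+0.0062500)^−180) = £264.20.
Refinanced payment = 22,871.23 × 0.0057292 / (1 − (1+0.0057292)^−180) = £203.98.
Monthly savings = £264.20 − £203.98 = £60.22.
Break-even = £500.00 / £60.22 = 8.30 → 9 months.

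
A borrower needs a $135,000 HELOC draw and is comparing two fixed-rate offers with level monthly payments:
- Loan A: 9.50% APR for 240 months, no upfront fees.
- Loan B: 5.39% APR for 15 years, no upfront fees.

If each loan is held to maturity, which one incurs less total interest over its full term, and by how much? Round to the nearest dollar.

Loan A: monthly rate = 9.5%/12 = 0.0079167; payment = 135,000 × 0.0079167 / (1 − (1+0.0079167)^−240) = $1,258.38.
Total interest on Loan A = 240 × $1,258.38 − $135,000 = $167,011.20.
Loan B: monthly rate = 5.39%/12 = 0.0044917; payment = 135,000 × 0.0044917 / (1 − (1+0.0044917)^−180) = $1,095.20.
Total interest on Loan B = 180 × $1,095.20 − $135,000 = $62,136.00.
Loan B is lower by $104,875.20.

Loan B by $104,875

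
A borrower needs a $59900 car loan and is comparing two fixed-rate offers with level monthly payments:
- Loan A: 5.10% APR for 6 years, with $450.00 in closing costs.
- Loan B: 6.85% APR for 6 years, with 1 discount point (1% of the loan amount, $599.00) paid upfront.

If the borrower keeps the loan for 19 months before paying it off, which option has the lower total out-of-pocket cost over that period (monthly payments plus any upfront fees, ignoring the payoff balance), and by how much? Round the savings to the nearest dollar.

Loan A: at 5.10% the monthly rate is 0.0042500, so the payment is 59,900 × 0.0042500 / (1 − 1.0042500^−72) = $967.47.
Loan B: at 6.85% the monthly rate is 0.0057083, so the payment is 59,900 × 0.0057083 / (1 − 1.0057083^−72) = $1,016.93.
Over 19 months: Loan A costs 19 × $967.47 + $450.00 = $18,831.93; Loan B costs 19 × $1,016.93 + $599.00 = $19,920.67.
Loan A is cheaper by $19,920.67 − $18,831.93 = $1,088.74.

Loan A by $1,089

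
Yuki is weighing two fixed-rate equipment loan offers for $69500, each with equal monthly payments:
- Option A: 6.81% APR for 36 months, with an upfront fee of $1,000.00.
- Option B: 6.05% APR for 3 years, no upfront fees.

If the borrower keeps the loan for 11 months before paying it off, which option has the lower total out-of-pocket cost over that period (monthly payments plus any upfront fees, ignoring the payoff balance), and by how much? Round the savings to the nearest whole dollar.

Option A: monthly rate = 6.81%/12 = 0.0056750; payment = 69,500 × 0.0056750 / (1 − (1+0.0056750)^−36) = $2,139.93.
Option B: monthly rate = 6.05%/12 = 0.0050417; payment = 69,500 × 0.0050417 / (1 − (1+0.0050417)^−36) = $2,115.90.
Over 11 months: Option A costs 11 × $2,139.93 + $1,000.00 = $24,539.23; Option B costs 11 × $2,115.90 = $23,274.90.
Option B is cheaper by $24,539.23 − $23,274.90 = $1,264.33.

Option B by $1,264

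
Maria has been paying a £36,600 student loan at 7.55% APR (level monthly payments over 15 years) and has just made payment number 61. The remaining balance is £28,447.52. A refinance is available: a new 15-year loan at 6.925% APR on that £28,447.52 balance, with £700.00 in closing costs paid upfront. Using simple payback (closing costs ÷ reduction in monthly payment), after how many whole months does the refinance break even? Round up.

Current payment = 36,600 × 7.55%/12 / (1 − (1+0.0062917)^−180) = £340.33.
Refinanced payment = 28,447.52 × 0.0057708 / (1 − (1+0.0057708)^−180) = £254.50.
Monthly savings = £340.33 − £254.50 = £85.83.
Break-even = £700.00 / £85.83 = 8.16 → 9 months.

9 months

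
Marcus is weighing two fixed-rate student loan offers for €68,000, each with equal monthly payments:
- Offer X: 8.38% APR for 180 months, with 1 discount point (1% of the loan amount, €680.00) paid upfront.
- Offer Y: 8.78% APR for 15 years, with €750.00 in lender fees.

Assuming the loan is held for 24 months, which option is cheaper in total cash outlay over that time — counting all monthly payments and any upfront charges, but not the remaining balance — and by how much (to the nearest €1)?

Offer X: at 8.38% the monthly rate is 0.0069833, so the payment is 68,000 × 0.0069833 / (1 − 1.0069833^−180) = €664.85.
Offer Y: monthly rate = 8.78%/12 = 0.0073167; payment = 68,000 × 0.0073167 / (1 − (1+0.0073167)^−180) = €680.83.
Over 24 months: Offer X costs 24 × €664.85 + €680.00 = €16,636.40; Offer Y costs 24 × €680.83 + €750.00 = €17,089.92.
Offer X is cheaper by €17,089.92 − €16,636.40 = €453.52.

Offer X by €454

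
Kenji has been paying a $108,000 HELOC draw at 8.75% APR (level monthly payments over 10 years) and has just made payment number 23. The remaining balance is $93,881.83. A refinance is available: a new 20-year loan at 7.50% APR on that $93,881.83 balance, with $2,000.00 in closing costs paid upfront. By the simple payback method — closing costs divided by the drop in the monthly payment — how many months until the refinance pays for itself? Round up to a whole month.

Current payment = 108,000 × 8.75%/12 / (1 − (1+0.0072917)^−120) = $1,353.53.
Refinanced payment = 93,881.83 × 0.0062500 / (1 − (1+0.0062500)^−240) = $756.31.
Monthly savings = $1,353.53 − $756.31 = $597.22.
Break-even = $2,000.00 / $597.22 = 3.35 → 4 months.

4 months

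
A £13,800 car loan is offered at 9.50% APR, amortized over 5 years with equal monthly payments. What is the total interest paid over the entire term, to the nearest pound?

£3,590

At 9.50% the monthly rate is 0.0079167, so the payment is 13,800 × 0.0079167 / (1 − 1.0079167^−60) = £289.83.
Total paid = 60 × £289.83 = £17,389.80; interest = £17,389.80 − £13,800 = £3,589.80.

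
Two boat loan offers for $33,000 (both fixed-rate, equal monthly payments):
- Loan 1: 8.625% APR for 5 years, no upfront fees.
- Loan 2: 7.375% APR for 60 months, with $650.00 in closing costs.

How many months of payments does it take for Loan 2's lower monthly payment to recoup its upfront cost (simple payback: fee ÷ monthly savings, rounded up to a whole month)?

33 months

Loan 1: at 8.625% the monthly rate is 0.0071875, so the payment is 33,000 × 0.0071875 / (1 − 1.0071875^−60) = $679.04.
Loan 2: at 7.375% the monthly rate is 0.0061458, so the payment is 33,000 × 0.0061458 / (1 − 1.0061458^−60) = $659.29.
Monthly savings = $679.04 − $659.29 = $19.75.
Break-even = $650.00 / $19.75 = 32.91 → 33 months.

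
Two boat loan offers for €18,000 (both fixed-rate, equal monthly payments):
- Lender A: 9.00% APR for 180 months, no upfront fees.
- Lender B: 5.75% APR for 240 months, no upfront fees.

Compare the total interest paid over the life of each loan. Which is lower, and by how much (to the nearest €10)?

Lender A: monthly rate = 9%/12 = 0.0075000; payment = 18,000 × 0.0075000 / (1 − (1+0.0075000)^−180) = €182.57.
Total interest on Lender A = 180 × €182.57 − €18,000 = €14,862.60.
Lender B: monthly rate = 5.75%/12 = 0.0047917; payment = 18,000 × 0.0047917 / (1 − (1+0.0047917)^−240) = €126.38.
Total interest on Lender B = 240 × €126.38 − €18,000 = €12,331.20.
Lender B is lower by €2,531.40.

Lender B by €2,530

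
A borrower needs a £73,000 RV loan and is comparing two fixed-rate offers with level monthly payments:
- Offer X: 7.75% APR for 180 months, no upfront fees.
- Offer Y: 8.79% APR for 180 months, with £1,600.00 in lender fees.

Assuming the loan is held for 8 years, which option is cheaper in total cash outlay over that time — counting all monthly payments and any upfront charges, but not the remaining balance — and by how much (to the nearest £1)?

Offer X by £5,842

Offer X: monthly rate = 7.75%/12 = 0.0064583; payment = 73,000 × 0.0064583 / (1 − (1+0.0064583)^−180) = £687.13.
Offer Y: monthly rate = 8.79%/12 = 0.0073250; payment = 73,000 × 0.0073250 / (1 − (1+0.0073250)^−180) = £731.32.
Over 96 months: Offer X costs 96 × £687.13 = £65,964.48; Offer Y costs 96 × £731.32 + £1,600.00 = £71,806.72.
Offer X is cheaper by £71,806.72 − £65,964.48 = £5,842.24.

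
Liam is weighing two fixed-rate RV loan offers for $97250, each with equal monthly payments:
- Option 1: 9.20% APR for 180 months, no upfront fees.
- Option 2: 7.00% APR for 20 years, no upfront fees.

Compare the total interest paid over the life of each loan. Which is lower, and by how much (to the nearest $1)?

Option 1: at 9.20% the monthly rate is 0.0076667, so the payment is 97,250 × 0.0076667 / (1 − 1.0076667^−180) = $997.98.
Total interest on Option 1 = 180 × $997.98 − $97,250 = $82,386.40.
Option 2: monthly rate = 7%/12 = 0.0058333; payment = 97,250 × 0.0058333 / (1 − (1+0.0058333)^−240) = $753.98.
Total interest on Option 2 = 240 × $753.98 − $97,250 = $83,705.20.
Option 1 is lower by $1,318.80.

Option 1 by $1,319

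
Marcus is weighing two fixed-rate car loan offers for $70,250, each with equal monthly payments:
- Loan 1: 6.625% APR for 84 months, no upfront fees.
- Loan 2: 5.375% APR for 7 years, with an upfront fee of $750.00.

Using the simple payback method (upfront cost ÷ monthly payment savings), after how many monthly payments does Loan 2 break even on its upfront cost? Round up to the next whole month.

18 months

Loan 1: monthly rate = 6.625%/12 = 0.0055208; payment = 70,250 × 0.0055208 / (1 − (1+0.0055208)^−84) = $1,047.43.
Loan 2: at 5.375% the monthly rate is 0.0044792, so the payment is 70,250 × 0.0044792 / (1 − 1.0044792^−84) = $1,005.33.
Monthly savings = $1,047.43 − $1,005.33 = $42.10.
Break-even = $750.00 / $42.10 = 17.81 → 18 months.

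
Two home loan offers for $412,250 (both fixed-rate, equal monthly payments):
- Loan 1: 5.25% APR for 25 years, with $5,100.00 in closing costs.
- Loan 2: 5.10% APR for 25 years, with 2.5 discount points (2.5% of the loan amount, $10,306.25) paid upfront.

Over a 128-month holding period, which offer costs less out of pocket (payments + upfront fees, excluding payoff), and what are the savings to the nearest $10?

Loan 1: monthly rate = 5.25%/12 = 0.0043750; payment = 412,250 × 0.0043750 / (1 − (1+0.0043750)^−300) = $2,470.40.
Loan 2: at 5.10% the monthly rate is 0.0042500, so the payment is 412,250 × 0.0042500 / (1 − 1.0042500^−300) = $2,434.05.
Over 128 months: Loan 1 costs 128 × $2,470.40 + $5,100.00 = $321,311.20; Loan 2 costs 128 × $2,434.05 + $10,306.25 = $321,864.65.
Loan 1 is cheaper by $321,864.65 − $321,311.20 = $553.45.

Loan 1 by $550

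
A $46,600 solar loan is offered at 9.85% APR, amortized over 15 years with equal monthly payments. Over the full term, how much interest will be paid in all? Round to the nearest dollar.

Monthly rate = 9.85%/12 = 0.0082083; payment = 46,600 × 0.0082083 / (1 − (1+0.0082083)^−180) = $496.50.
Total paid = 180 × $496.50 = $89,370.00; interest = $89,370.00 − $46,600 = $42,770.00.

$42,770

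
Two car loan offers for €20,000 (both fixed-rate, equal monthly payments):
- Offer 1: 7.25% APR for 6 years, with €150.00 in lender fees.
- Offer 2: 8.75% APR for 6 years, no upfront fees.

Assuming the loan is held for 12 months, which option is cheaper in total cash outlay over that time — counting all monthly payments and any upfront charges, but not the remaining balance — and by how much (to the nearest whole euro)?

Offer 1: monthly rate = 7.25%/12 = 0.0060417; payment = 20,000 × 0.0060417 / (1 − (1+0.0060417)^−72) = €343.39.
Offer 2: monthly rate = 8.75%/12 = 0.0072917; payment = 20,000 × 0.0072917 / (1 − (1+0.0072917)^−72) = €358.03.
Over 12 months: Offer 1 costs 12 × €343.39 + €150.00 = €4,270.68; Offer 2 costs 12 × €358.03 = €4,296.36.
Offer 1 is cheaper by €4,296.36 − €4,270.68 = €25.68.

Offer 1 by €26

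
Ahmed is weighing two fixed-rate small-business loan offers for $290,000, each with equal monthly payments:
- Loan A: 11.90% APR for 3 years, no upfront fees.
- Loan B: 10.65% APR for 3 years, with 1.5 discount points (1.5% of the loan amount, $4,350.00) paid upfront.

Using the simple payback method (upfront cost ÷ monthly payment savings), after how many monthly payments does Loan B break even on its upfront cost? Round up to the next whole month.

Loan A: at 11.90% the monthly rate is 0.0099167, so the payment is 290,000 × 0.0099167 / (1 − 1.0099167^−36) = $9,618.30.
Loan B: at 10.65% the monthly rate is 0.0088750, so the payment is 290,000 × 0.0088750 / (1 − 1.0088750^−36) = $9,446.23.
Monthly savings = $9,618.30 − $9,446.23 = $172.07.
Break-even = $4,350.00 / $172.07 = 25.28 → 26 months.

26 months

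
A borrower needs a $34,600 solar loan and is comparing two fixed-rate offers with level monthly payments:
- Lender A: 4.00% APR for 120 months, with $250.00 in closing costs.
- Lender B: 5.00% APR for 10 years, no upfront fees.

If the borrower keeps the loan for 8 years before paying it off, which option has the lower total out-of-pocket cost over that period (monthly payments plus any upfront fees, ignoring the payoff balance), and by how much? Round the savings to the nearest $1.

Lender A by $1,351

Lender A: monthly rate = 4%/12 = 0.0033333; payment = 34,600 × 0.0033333 / (1 − (1+0.0033333)^−120) = $350.31.
Lender B: monthly rate = 5%/12 = 0.0041667; payment = 34,600 × 0.0041667 / (1 − (1+0.0041667)^−120) = $366.99.
Over 96 months: Lender A costs 96 × $350.31 + $250.00 = $33,879.76; Lender B costs 96 × $366.99 = $35,231.04.
Lender A is cheaper by $35,231.04 − $33,879.76 = $1,351.28.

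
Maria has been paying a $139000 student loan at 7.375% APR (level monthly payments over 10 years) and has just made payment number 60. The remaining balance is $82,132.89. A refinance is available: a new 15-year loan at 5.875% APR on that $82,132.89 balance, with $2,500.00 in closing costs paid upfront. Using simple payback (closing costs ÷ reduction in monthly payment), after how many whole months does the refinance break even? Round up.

Current payment = 139,000 × 7.375%/12 / (1 − (1+0.0061458)^−120) = $1,640.90.
Refinanced payment = 82,132.89 × 0.0048958 / (1 − (1+0.0048958)^−180) = $687.55.
Monthly savings = $1,640.90 − $687.55 = $953.35.
Break-even = $2,500.00 / $953.35 = 2.62 → 3 months.

3 months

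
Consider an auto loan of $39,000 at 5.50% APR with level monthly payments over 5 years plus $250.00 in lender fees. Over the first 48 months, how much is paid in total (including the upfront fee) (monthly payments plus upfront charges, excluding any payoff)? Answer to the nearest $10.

At 5.50% the monthly rate is 0.0045833, so the payment is 39,000 × 0.0045833 / (1 − 1.0045833^−60) = $744.95.
Total outlay = 48 × $744.95 + $250.00 = $36,007.60.

$36,010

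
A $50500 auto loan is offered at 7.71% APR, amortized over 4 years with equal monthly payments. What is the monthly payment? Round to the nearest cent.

Monthly rate = 7.71%/12 = 0.0064250; payment = 50,500 × 0.0064250 / (1 − (1+0.0064250)^−48) = $1,225.99.

$1,225.99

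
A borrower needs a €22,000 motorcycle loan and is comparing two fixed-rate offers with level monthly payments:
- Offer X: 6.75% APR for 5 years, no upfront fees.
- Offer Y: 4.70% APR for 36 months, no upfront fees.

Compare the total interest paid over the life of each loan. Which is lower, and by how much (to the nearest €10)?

Offer Y by €2,350

Offer X: monthly rate = 6.75%/12 = 0.0056250; payment = 22,000 × 0.0056250 / (1 − (1+0.0056250)^−60) = €433.04.
Total interest on Offer X = 60 × €433.04 − €22,000 = €3,982.40.
Offer Y: at 4.70% the monthly rate is 0.0039167, so the payment is 22,000 × 0.0039167 / (1 − 1.0039167^−36) = €656.40.
Total interest on Offer Y = 36 × €656.40 − €22,000 = €1,630.40.
Offer Y is lower by €2,352.00.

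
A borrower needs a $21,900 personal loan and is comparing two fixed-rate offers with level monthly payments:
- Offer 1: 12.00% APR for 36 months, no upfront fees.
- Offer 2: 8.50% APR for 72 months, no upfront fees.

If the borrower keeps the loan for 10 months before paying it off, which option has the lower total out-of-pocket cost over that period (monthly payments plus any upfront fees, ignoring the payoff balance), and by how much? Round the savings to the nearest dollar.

Offer 2 by $3,380

Offer 1: at 12.00% the monthly rate is 0.0100000, so the payment is 21,900 × 0.0100000 / (1 − 1.0100000^−36) = $727.39.
Offer 2: at 8.50% the monthly rate is 0.0070833, so the payment is 21,900 × 0.0070833 / (1 − 1.0070833^−72) = $389.35.
Over 10 months: Offer 1 costs 10 × $727.39 = $7,273.90; Offer 2 costs 10 × $389.35 = $3,893.50.
Offer 2 is cheaper by $7,273.90 − $3,893.50 = $3,380.40.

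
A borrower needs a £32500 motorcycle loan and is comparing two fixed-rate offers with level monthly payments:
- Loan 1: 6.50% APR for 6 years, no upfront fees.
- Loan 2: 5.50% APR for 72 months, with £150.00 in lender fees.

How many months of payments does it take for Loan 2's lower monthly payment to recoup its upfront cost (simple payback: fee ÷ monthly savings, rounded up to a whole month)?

Loan 1: at 6.50% the monthly rate is 0.0054167, so the payment is 32,500 × 0.0054167 / (1 − 1.0054167^−72) = £546.32.
Loan 2: monthly rate = 5.5%/12 = 0.0045833; payment = 32,500 × 0.0045833 / (1 − (1+0.0045833)^−72) = £530.98.
Monthly savings = £546.32 − £530.98 = £15.34.
Break-even = £150.00 / £15.34 = 9.78 → 10 months.

10 months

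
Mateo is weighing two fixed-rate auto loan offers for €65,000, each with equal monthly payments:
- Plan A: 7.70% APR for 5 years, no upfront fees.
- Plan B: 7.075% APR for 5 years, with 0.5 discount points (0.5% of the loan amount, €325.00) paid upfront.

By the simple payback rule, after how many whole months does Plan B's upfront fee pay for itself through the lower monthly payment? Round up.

17 months

Plan A: monthly rate = 7.7%/12 = 0.0064167; payment = 65,000 × 0.0064167 / (1 − (1+0.0064167)^−60) = €1,308.65.
Plan B: monthly rate = 7.075%/12 = 0.0058958; payment = 65,000 × 0.0058958 / (1 − (1+0.0058958)^−60) = €1,289.38.
Monthly savings = €1,308.65 − €1,289.38 = €19.27.
Break-even = €325.00 / €19.27 = 16.87 → 17 months.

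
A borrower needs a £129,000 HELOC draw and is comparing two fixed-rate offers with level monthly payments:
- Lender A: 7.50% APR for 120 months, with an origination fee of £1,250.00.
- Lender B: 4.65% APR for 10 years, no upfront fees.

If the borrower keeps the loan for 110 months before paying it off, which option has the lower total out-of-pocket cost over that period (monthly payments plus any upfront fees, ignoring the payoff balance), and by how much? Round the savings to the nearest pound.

Lender A: at 7.50% the monthly rate is 0.0062500, so the payment is 129,000 × 0.0062500 / (1 − 1.0062500^−120) = £1,531.25.
Lender B: at 4.65% the monthly rate is 0.0038750, so the payment is 129,000 × 0.0038750 / (1 − 1.0038750^−120) = £1,346.28.
Over 110 months: Lender A costs 110 × £1,531.25 + £1,250.00 = £169,687.50; Lender B costs 110 × £1,346.28 = £148,090.80.
Lender B is cheaper by £169,687.50 − £148,090.80 = £21,596.70.

Lender B by £21,597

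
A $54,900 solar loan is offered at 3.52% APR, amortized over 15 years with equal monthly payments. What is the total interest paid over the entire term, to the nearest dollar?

Monthly rate = 3.52%/12 = 0.0029333; payment = 54,900 × 0.0029333 / (1 − (1+0.0029333)^−180) = $393.01.
Total paid = 180 × $393.01 = $70,741.80; interest = $70,741.80 − $54,900 = $15,841.80.

$15,842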